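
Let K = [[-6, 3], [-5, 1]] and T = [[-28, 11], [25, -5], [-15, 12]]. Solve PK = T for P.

P = [[3, 2], [0, -5], [5, -3]]

Right-multiplying both sides by K⁻¹ gives P = TK⁻¹.
det K = 9, so K⁻¹ = [[1/9, -1/3], [5/9, -2/3]].
P = TK⁻¹ = [[-28, 11], [25, -5], [-15, 12]] · [[1/9, -1/3], [5/9, -2/3]] = [[3, 2], [0, -5], [5, -3]].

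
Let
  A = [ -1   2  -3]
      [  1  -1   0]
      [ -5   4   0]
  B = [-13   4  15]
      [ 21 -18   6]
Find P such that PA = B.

A is on the right of P, so right-multiply by A⁻¹: P = BA⁻¹.
A has determinant 3; A⁻¹ = [[0, -4, -1], [0, -5, -1], [-1/3, -2, -1/3]].
P = BA⁻¹ = [[-13, 4, 15], [21, -18, 6]] · [[0, -4, -1], [0, -5, -1], [-1/3, -2, -1/3]] = [[-5, 2, 4], [-2, -6, -5]].

P = [[-5, 2, 4], [-2, -6, -5]]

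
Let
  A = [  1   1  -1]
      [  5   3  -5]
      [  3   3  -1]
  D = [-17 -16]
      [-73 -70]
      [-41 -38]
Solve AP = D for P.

P = [[-6, -6], [-6, -5], [5, 5]]

Since A multiplies P on the left, P = A⁻¹D.
det A = -4; the adjugate gives A⁻¹ = [[-3, 1/2, 1/2], [5/2, -1/2, 0], [-3/2, 0, 1/2]].
P = A⁻¹D = [[-3, 1/2, 1/2], [5/2, -1/2, 0], [-3/2, 0, 1/2]] · [[-17, -16], [-73, -70], [-41, -38]] = [[-6, -6], [-6, -5], [5, 5]].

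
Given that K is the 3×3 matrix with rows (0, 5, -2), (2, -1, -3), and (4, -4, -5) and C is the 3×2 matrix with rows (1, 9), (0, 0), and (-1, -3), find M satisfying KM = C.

M = [[-5, 6], [-1, 3], [-3, 3]]

Since K multiplies M on the left, M = K⁻¹C.
det K = -2; the adjugate gives K⁻¹ = [[7/2, -33/2, 17/2], [1, -4, 2], [2, -10, 5]].
M = K⁻¹C = [[7/2, -33/2, 17/2], [1, -4, 2], [2, -10, 5]] · [[1, 9], [0, 0], [-1, -3]] = [[-5, 6], [-1, 3], [-3, 3]].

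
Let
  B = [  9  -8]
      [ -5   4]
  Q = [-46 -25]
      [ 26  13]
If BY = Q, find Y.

B is on the left of Y, so left-multiply by B⁻¹: Y = B⁻¹Q.
det B = -4, so B⁻¹ = [[-1, -2], [-5/4, -9/4]].
Y = B⁻¹Q = [[-1, -2], [-5/4, -9/4]] · [[-46, -25], [26, 13]] = [[-6, -1], [-1, 2]].

Y = [[-6, -1], [-1, 2]]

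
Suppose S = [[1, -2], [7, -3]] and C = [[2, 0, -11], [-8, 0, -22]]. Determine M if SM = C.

M = [[-2, 0, -1], [-2, 0, 5]]

Since S multiplies M on the left, M = S⁻¹C.
det S = 11; the adjugate gives S⁻¹ = [[-3/11, 2/11], [-7/11, 1/11]].
M = S⁻¹C = [[-3/11, 2/11], [-7/11, 1/11]] · [[2, 0, -11], [-8, 0, -22]] = [[-2, 0, -1], [-2, 0, 5]].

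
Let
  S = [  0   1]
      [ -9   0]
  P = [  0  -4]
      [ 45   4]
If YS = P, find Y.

Right-multiplying both sides by S⁻¹ gives Y = PS⁻¹.
det S = 9; the adjugate gives S⁻¹ = [[0, -1/9], [1, 0]].
Y = PS⁻¹ = [[0, -4], [45, 4]] · [[0, -1/9], [1, 0]] = [[-4, 0], [4, -5]].

Y = [[-4, 0], [4, -5]]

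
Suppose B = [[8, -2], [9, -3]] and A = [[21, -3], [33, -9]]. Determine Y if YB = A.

B is on the right of Y, so right-multiply by B⁻¹: Y = AB⁻¹.
B has determinant -6; B⁻¹ = [[1/2, -1/3], [3/2, -4/3]].
Y = AB⁻¹ = [[21, -3], [33, -9]] · [[1/2, -1/3], [3/2, -4/3]] = [[6, -3], [3, 1]].

Y = [[6, -3], [3, 1]]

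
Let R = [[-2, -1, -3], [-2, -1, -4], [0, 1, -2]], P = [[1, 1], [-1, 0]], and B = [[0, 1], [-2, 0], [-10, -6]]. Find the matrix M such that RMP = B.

M = [[0, 0], [-4, 2], [1, -1]]

Left-multiply by R⁻¹ and right-multiply by P⁻¹: M = R⁻¹BP⁻¹.
R has determinant -2; R⁻¹ = [[-3, 5/2, -1/2], [2, -2, 1], [1, -1, 0]].
det P = 1; the adjugate gives P⁻¹ = [[0, -1], [1, 1]].
R⁻¹B = [[0, 0], [-6, -4], [2, 1]].
M = (R⁻¹B)P⁻¹ = [[0, 0], [-4, 2], [1, -1]].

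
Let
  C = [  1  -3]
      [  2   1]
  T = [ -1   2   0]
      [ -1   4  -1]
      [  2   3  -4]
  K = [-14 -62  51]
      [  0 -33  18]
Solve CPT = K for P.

Left-multiply by C⁻¹ and right-multiply by T⁻¹: P = C⁻¹KT⁻¹.
det C = 7; the adjugate gives C⁻¹ = [[1/7, 3/7], [-2/7, 1/7]].
det T = 1, so T⁻¹ = [[-13, 8, -2], [-6, 4, -1], [-11, 7, -2]].
C⁻¹K = [[-2, -23, 15], [4, 13, -12]].
P = (C⁻¹K)T⁻¹ = [[-1, -3, -3], [2, 0, 3]].

P = [[-1, -3, -3], [2, 0, 3]]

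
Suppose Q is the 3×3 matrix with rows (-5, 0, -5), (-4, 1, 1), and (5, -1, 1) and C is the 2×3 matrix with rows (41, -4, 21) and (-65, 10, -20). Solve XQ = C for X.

X = [[-5, -4, 0], [4, 5, -5]]

Since Q sits to the right of X, X = CQ⁻¹.
det Q = -5; the adjugate gives Q⁻¹ = [[-2/5, -1, -1], [-9/5, -4, -5], [1/5, 1, 1]].
X = CQ⁻¹ = [[41, -4, 21], [-65, 10, -20]] · [[-2/5, -1, -1], [-9/5, -4, -5], [1/5, 1, 1]] = [[-5, -4, 0], [4, 5, -5]].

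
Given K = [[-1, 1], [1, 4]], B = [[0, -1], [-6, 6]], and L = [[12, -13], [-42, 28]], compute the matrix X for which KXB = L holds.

Left-multiply by K⁻¹ and right-multiply by B⁻¹: X = K⁻¹LB⁻¹.
det K = -5, so K⁻¹ = [[-4/5, 1/5], [1/5, 1/5]].
B has determinant -6; B⁻¹ = [[-1, -1/6], [-1, 0]].
K⁻¹L = [[-18, 16], [-6, 3]].
X = (K⁻¹L)B⁻¹ = [[2, 3], [3, 1]].

X = [[2, 3], [3, 1]]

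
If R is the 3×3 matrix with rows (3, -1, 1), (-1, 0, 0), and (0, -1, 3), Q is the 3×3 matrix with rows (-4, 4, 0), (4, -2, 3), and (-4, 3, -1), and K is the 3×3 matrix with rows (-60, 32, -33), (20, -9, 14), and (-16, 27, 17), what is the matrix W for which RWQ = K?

W = R⁻¹KQ⁻¹ (apply R⁻¹ on the left and Q⁻¹ on the right).
det R = -2, so R⁻¹ = [[0, -1, 0], [-3/2, -9/2, 1/2], [-1/2, -3/2, 1/2]].
Q has determinant -4; Q⁻¹ = [[7/4, -1, -3], [2, -1, -3], [-1, 1, 2]].
R⁻¹K = [[-20, 9, -14], [-8, 6, -5], [-8, 11, 4]].
W = (R⁻¹K)Q⁻¹ = [[-3, -3, 5], [3, -3, -4], [4, 1, -1]].

W = [[-3, -3, 5], [3, -3, -4], [4, 1, -1]]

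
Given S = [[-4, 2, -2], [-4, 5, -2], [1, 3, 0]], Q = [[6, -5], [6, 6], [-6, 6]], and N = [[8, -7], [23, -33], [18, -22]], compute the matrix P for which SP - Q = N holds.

SP = N + Q = [[14, -12], [29, -27], [12, -16]].
S is on the left of P, so left-multiply by S⁻¹: P = S⁻¹(N + Q).
S has determinant 6; S⁻¹ = [[1, -1, 1], [-1/3, 1/3, 0], [-17/6, 7/3, -2]].
P = S⁻¹(N + Q) = [[-3, -1], [5, -5], [4, 3]].

P = [[-3, -1], [5, -5], [4, 3]]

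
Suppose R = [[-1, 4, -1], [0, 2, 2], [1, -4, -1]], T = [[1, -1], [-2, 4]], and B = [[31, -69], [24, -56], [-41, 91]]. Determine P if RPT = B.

P = [[-4, 2], [-3, -5], [-1, -3]]

P = R⁻¹BT⁻¹ (apply R⁻¹ on the left and T⁻¹ on the right).
det R = 4; the adjugate gives R⁻¹ = [[3/2, 2, 5/2], [1/2, 1/2, 1/2], [-1/2, 0, -1/2]].
det T = 2, so T⁻¹ = [[2, 1/2], [1, 1/2]].
R⁻¹B = [[-8, 12], [7, -17], [5, -11]].
P = (R⁻¹B)T⁻¹ = [[-4, 2], [-3, -5], [-1, -3]].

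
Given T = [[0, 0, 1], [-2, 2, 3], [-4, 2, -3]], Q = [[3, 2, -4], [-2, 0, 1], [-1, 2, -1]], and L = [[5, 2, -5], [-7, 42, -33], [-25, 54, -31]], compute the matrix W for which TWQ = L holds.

Isolating W: multiply by T⁻¹ from the left and Q⁻¹ from the right, so W = T⁻¹LQ⁻¹.
det T = 4, so T⁻¹ = [[-3, 1/2, -1/2], [-9/2, 1, -1/2], [1, 0, 0]].
det Q = 4, so Q⁻¹ = [[-1/2, -3/2, 1/2], [-3/4, -7/4, 5/4], [-1, -2, 1]].
T⁻¹L = [[-6, -12, 14], [-17, 6, 5], [5, 2, -5]].
W = (T⁻¹L)Q⁻¹ = [[-2, 2, -4], [-1, 5, 4], [1, -1, 0]].

W = [[-2, 2, -4], [-1, 5, 4], [1, -1, 0]]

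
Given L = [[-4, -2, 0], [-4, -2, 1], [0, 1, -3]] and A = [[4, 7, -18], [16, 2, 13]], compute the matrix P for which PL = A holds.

Right-multiplying both sides by L⁻¹ gives P = AL⁻¹.
det L = 4; the adjugate gives L⁻¹ = [[5/4, -3/2, -1/2], [-3, 3, 1], [-1, 1, 0]].
P = AL⁻¹ = [[4, 7, -18], [16, 2, 13]] · [[5/4, -3/2, -1/2], [-3, 3, 1], [-1, 1, 0]] = [[2, -3, 5], [1, -5, -6]].

P = [[2, -3, 5], [1, -5, -6]]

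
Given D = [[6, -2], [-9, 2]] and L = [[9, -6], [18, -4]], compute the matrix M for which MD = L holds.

Right-multiplying both sides by D⁻¹ gives M = LD⁻¹.
D has determinant -6; D⁻¹ = [[-1/3, -1/3], [-3/2, -1]].
M = LD⁻¹ = [[9, -6], [18, -4]] · [[-1/3, -1/3], [-3/2, -1]] = [[6, 3], [0, -2]].

M = [[6, 3], [0, -2]]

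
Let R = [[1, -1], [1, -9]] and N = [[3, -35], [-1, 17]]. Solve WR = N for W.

Right-multiplying both sides by R⁻¹ gives W = NR⁻¹.
R has determinant -8; R⁻¹ = [[9/8, -1/8], [1/8, -1/8]].
W = NR⁻¹ = [[3, -35], [-1, 17]] · [[9/8, -1/8], [1/8, -1/8]] = [[-1, 4], [1, -2]].

W = [[-1, 4], [1, -2]]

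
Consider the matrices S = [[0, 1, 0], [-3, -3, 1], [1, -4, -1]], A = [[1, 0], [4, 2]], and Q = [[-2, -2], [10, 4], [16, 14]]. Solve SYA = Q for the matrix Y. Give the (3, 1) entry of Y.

2

Left-multiply by S⁻¹ and right-multiply by A⁻¹: Y = S⁻¹QA⁻¹.
det S = -2; the adjugate gives S⁻¹ = [[-7/2, -1/2, -1/2], [1, 0, 0], [-15/2, -1/2, -3/2]].
det A = 2; the adjugate gives A⁻¹ = [[1, 0], [-2, 1/2]].
S⁻¹Q = [[-6, -2], [-2, -2], [-14, -8]].
Y = (S⁻¹Q)A⁻¹ = [[-2, -1], [2, -1], [2, -4]].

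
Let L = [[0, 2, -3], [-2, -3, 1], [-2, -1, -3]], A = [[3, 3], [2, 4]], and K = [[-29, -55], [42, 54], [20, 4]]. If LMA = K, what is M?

Isolating M: multiply by L⁻¹ from the left and A⁻¹ from the right, so M = L⁻¹KA⁻¹.
det L = -4; the adjugate gives L⁻¹ = [[-5/2, -9/4, 7/4], [2, 3/2, -3/2], [1, 1, -1]].
A has determinant 6; A⁻¹ = [[2/3, -1/2], [-1/3, 1/2]].
L⁻¹K = [[13, 23], [-25, -35], [-7, -5]].
M = (L⁻¹K)A⁻¹ = [[1, 5], [-5, -5], [-3, 1]].

M = [[1, 5], [-5, -5], [-3, 1]]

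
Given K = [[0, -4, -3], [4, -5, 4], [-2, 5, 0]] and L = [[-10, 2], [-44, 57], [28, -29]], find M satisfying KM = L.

Since K multiplies M on the left, M = K⁻¹L.
det K = 2, so K⁻¹ = [[-10, -15/2, -31/2], [-4, -3, -6], [5, 4, 8]].
M = K⁻¹L = [[-10, -15/2, -31/2], [-4, -3, -6], [5, 4, 8]] · [[-10, 2], [-44, 57], [28, -29]] = [[-4, 2], [4, -5], [-2, 6]].

M = [[-4, 2], [4, -5], [-2, 6]]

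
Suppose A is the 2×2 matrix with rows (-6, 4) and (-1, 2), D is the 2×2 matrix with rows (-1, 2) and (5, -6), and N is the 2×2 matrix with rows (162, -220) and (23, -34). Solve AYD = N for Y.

Y = [[4, -5], [-2, -1]]

Left-multiply by A⁻¹ and right-multiply by D⁻¹: Y = A⁻¹ND⁻¹.
det A = -8; the adjugate gives A⁻¹ = [[-1/4, 1/2], [-1/8, 3/4]].
det D = -4, so D⁻¹ = [[3/2, 1/2], [5/4, 1/4]].
A⁻¹N = [[-29, 38], [-3, 2]].
Y = (A⁻¹N)D⁻¹ = [[4, -5], [-2, -1]].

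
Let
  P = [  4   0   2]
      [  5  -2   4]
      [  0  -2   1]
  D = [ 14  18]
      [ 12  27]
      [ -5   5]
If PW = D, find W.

W = [[4, 5], [2, -3], [-1, -1]]

Since P multiplies W on the left, W = P⁻¹D.
det P = 4, so P⁻¹ = [[3/2, -1, 1], [-5/4, 1, -3/2], [-5/2, 2, -2]].
W = P⁻¹D = [[3/2, -1, 1], [-5/4, 1, -3/2], [-5/2, 2, -2]] · [[14, 18], [12, 27], [-5, 5]] = [[4, 5], [2, -3], [-1, -1]].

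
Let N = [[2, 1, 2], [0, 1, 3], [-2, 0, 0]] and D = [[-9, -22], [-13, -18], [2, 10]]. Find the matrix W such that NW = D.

Since N multiplies W on the left, W = N⁻¹D.
det N = -2, so N⁻¹ = [[0, 0, -1/2], [3, -2, 3], [-1, 1, -1]].
W = N⁻¹D = [[0, 0, -1/2], [3, -2, 3], [-1, 1, -1]] · [[-9, -22], [-13, -18], [2, 10]] = [[-1, -5], [5, 0], [-6, -6]].

W = [[-1, -5], [5, 0], [-6, -6]]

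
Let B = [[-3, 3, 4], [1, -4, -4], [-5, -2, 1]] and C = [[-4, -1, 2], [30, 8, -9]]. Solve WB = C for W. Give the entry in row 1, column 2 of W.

B is on the right of W, so right-multiply by B⁻¹: W = CB⁻¹.
B has determinant 5; B⁻¹ = [[-12/5, -11/5, 4/5], [19/5, 17/5, -8/5], [-22/5, -21/5, 9/5]].
W = CB⁻¹ = [[-4, -1, 2], [30, 8, -9]] · [[-12/5, -11/5, 4/5], [19/5, 17/5, -8/5], [-22/5, -21/5, 9/5]] = [[-3, -3, 2], [-2, -1, -5]].

-3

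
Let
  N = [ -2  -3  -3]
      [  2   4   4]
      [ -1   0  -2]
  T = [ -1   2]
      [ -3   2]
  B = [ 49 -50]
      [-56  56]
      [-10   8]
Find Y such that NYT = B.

Isolating Y: multiply by N⁻¹ from the left and T⁻¹ from the right, so Y = N⁻¹BT⁻¹.
det N = 4, so N⁻¹ = [[-2, -3/2, 0], [0, 1/4, 1/2], [1, 3/4, -1/2]].
det T = 4; the adjugate gives T⁻¹ = [[1/2, -1/2], [3/4, -1/4]].
N⁻¹B = [[-14, 16], [-19, 18], [12, -12]].
Y = (N⁻¹B)T⁻¹ = [[5, 3], [4, 5], [-3, -3]].

Y = [[5, 3], [4, 5], [-3, -3]]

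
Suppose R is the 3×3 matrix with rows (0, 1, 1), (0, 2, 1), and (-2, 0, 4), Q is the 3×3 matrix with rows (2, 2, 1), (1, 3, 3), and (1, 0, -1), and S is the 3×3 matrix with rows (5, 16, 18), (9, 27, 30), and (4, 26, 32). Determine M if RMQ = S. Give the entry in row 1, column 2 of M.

-1

Isolating M: multiply by R⁻¹ from the left and Q⁻¹ from the right, so M = R⁻¹SQ⁻¹.
R has determinant 2; R⁻¹ = [[4, -2, -1/2], [-1, 1, 0], [2, -1, 0]].
det Q = -1; the adjugate gives Q⁻¹ = [[3, -2, -3], [-4, 3, 5], [3, -2, -4]].
R⁻¹S = [[0, -3, -4], [4, 11, 12], [1, 5, 6]].
M = (R⁻¹S)Q⁻¹ = [[0, -1, 1], [4, 1, -5], [1, 1, -2]].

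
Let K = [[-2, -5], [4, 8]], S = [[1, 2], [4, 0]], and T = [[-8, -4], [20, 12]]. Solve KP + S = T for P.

KP = T − S = [[-9, -6], [16, 12]].
Since K multiplies P on the left, P = K⁻¹(T − S).
det K = 4, so K⁻¹ = [[2, 5/4], [-1, -1/2]].
P = K⁻¹(T − S) = [[2, 3], [1, 0]].

P = [[2, 3], [1, 0]]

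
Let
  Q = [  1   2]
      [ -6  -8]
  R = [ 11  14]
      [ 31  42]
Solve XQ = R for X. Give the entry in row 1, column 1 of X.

-1

Q is on the right of X, so right-multiply by Q⁻¹: X = RQ⁻¹.
det Q = 4; the adjugate gives Q⁻¹ = [[-2, -1/2], [3/2, 1/4]].
X = RQ⁻¹ = [[11, 14], [31, 42]] · [[-2, -1/2], [3/2, 1/4]] = [[-1, -2], [1, -5]].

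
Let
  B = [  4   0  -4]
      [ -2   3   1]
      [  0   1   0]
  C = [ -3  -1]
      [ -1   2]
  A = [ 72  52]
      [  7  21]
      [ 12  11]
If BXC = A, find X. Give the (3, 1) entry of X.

4

Left-multiply by B⁻¹ and right-multiply by C⁻¹: X = B⁻¹AC⁻¹.
B has determinant 4; B⁻¹ = [[-1/4, -1, 3], [0, 0, 1], [-1/2, -1, 3]].
det C = -7; the adjugate gives C⁻¹ = [[-2/7, -1/7], [-1/7, 3/7]].
B⁻¹A = [[11, -1], [12, 11], [-7, -14]].
X = (B⁻¹A)C⁻¹ = [[-3, -2], [-5, 3], [4, -5]].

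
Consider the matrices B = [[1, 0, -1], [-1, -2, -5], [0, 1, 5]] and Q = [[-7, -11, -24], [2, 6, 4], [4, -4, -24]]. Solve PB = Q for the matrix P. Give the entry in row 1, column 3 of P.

1

B is on the right of P, so right-multiply by B⁻¹: P = QB⁻¹.
B has determinant -4; B⁻¹ = [[5/4, 1/4, 1/2], [-5/4, -5/4, -3/2], [1/4, 1/4, 1/2]].
P = QB⁻¹ = [[-7, -11, -24], [2, 6, 4], [4, -4, -24]] · [[5/4, 1/4, 1/2], [-5/4, -5/4, -3/2], [1/4, 1/4, 1/2]] = [[-1, 6, 1], [-4, -6, -6], [4, 0, -4]].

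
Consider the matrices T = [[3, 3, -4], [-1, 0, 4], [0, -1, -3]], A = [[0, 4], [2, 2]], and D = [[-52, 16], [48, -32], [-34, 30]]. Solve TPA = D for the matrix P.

P = [[0, -4], [-1, 2], [-5, 5]]

Left-multiply by T⁻¹ and right-multiply by A⁻¹: P = T⁻¹DA⁻¹.
T has determinant -1; T⁻¹ = [[-4, -13, -12], [3, 9, 8], [-1, -3, -3]].
det A = -8, so A⁻¹ = [[-1/4, 1/2], [1/4, 0]].
T⁻¹D = [[-8, -8], [4, 0], [10, -10]].
P = (T⁻¹D)A⁻¹ = [[0, -4], [-1, 2], [-5, 5]].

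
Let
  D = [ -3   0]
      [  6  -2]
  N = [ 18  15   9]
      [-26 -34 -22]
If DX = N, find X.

X = [[-6, -5, -3], [-5, 2, 2]]

Since D multiplies X on the left, X = D⁻¹N.
det D = 6; the adjugate gives D⁻¹ = [[-1/3, 0], [-1, -1/2]].
X = D⁻¹N = [[-1/3, 0], [-1, -1/2]] · [[18, 15, 9], [-26, -34, -22]] = [[-6, -5, -3], [-5, 2, 2]].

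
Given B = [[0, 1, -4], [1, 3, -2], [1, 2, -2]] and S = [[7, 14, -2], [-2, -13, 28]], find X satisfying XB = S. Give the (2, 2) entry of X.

-3

Right-multiplying both sides by B⁻¹ gives X = SB⁻¹.
det B = 4; the adjugate gives B⁻¹ = [[-1/2, -3/2, 5/2], [0, 1, -1], [-1/4, 1/4, -1/4]].
X = SB⁻¹ = [[7, 14, -2], [-2, -13, 28]] · [[-1/2, -3/2, 5/2], [0, 1, -1], [-1/4, 1/4, -1/4]] = [[-3, 3, 4], [-6, -3, 1]].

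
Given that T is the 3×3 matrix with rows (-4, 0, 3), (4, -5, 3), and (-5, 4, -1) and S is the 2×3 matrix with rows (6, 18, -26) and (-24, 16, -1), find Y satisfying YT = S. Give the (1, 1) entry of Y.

Since T sits to the right of Y, Y = ST⁻¹.
det T = 1; the adjugate gives T⁻¹ = [[-7, 12, 15], [-11, 19, 24], [-9, 16, 20]].
Y = ST⁻¹ = [[6, 18, -26], [-24, 16, -1]] · [[-7, 12, 15], [-11, 19, 24], [-9, 16, 20]] = [[-6, -2, 2], [1, 0, 4]].

-6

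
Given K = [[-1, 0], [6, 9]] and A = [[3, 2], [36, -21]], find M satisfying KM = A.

M = [[-3, -2], [6, -1]]

Left-multiplying both sides by K⁻¹ gives M = K⁻¹A.
K has determinant -9; K⁻¹ = [[-1, 0], [2/3, 1/9]].
M = K⁻¹A = [[-1, 0], [2/3, 1/9]] · [[3, 2], [36, -21]] = [[-3, -2], [6, -1]].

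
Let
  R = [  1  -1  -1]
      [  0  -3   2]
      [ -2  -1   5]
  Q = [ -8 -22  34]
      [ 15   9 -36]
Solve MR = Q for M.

R is on the right of M, so right-multiply by R⁻¹: M = QR⁻¹.
det R = -3; the adjugate gives R⁻¹ = [[13/3, -2, 5/3], [4/3, -1, 2/3], [2, -1, 1]].
M = QR⁻¹ = [[-8, -22, 34], [15, 9, -36]] · [[13/3, -2, 5/3], [4/3, -1, 2/3], [2, -1, 1]] = [[4, 4, 6], [5, -3, -5]].

M = [[4, 4, 6], [5, -3, -5]]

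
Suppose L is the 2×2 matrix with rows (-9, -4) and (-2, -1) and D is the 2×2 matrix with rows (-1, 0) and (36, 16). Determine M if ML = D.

M = [[1, -4], [-4, 0]]

Right-multiplying both sides by L⁻¹ gives M = DL⁻¹.
L has determinant 1; L⁻¹ = [[-1, 4], [2, -9]].
M = DL⁻¹ = [[-1, 0], [36, 16]] · [[-1, 4], [2, -9]] = [[1, -4], [-4, 0]].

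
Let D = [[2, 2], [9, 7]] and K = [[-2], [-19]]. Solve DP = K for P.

Since D multiplies P on the left, P = D⁻¹K.
det D = -4; the adjugate gives D⁻¹ = [[-7/4, 1/2], [9/4, -1/2]].
P = D⁻¹K = [[-7/4, 1/2], [9/4, -1/2]] · [[-2], [-19]] = [[-6], [5]].

P = [[-6], [5]]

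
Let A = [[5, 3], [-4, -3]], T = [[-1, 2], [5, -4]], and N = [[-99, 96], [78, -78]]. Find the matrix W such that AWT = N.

W = [[1, -4], [3, 1]]

Isolating W: multiply by A⁻¹ from the left and T⁻¹ from the right, so W = A⁻¹NT⁻¹.
A has determinant -3; A⁻¹ = [[1, 1], [-4/3, -5/3]].
T has determinant -6; T⁻¹ = [[2/3, 1/3], [5/6, 1/6]].
A⁻¹N = [[-21, 18], [2, 2]].
W = (A⁻¹N)T⁻¹ = [[1, -4], [3, 1]].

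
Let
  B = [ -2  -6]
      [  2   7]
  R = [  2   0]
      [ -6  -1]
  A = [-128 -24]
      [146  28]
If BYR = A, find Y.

Left-multiply by B⁻¹ and right-multiply by R⁻¹: Y = B⁻¹AR⁻¹.
det B = -2; the adjugate gives B⁻¹ = [[-7/2, -3], [1, 1]].
det R = -2, so R⁻¹ = [[1/2, 0], [-3, -1]].
B⁻¹A = [[10, 0], [18, 4]].
Y = (B⁻¹A)R⁻¹ = [[5, 0], [-3, -4]].

Y = [[5, 0], [-3, -4]]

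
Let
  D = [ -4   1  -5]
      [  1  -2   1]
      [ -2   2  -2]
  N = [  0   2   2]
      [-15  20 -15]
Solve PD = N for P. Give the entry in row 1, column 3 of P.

Right-multiplying both sides by D⁻¹ gives P = ND⁻¹.
det D = 2, so D⁻¹ = [[1, -4, -9/2], [0, -1, -1/2], [-1, 3, 7/2]].
P = ND⁻¹ = [[0, 2, 2], [-15, 20, -15]] · [[1, -4, -9/2], [0, -1, -1/2], [-1, 3, 7/2]] = [[-2, 4, 6], [0, -5, 5]].

6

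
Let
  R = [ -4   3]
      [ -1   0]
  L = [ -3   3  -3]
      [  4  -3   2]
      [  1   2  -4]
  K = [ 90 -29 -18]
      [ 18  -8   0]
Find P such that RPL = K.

P = [[0, -4, -2], [0, 1, 2]]

Left-multiply by R⁻¹ and right-multiply by L⁻¹: P = R⁻¹KL⁻¹.
det R = 3; the adjugate gives R⁻¹ = [[0, -1], [1/3, -4/3]].
det L = -3; the adjugate gives L⁻¹ = [[-8/3, -2, 1], [-6, -5, 2], [-11/3, -3, 1]].
R⁻¹K = [[-18, 8, 0], [6, 1, -6]].
P = (R⁻¹K)L⁻¹ = [[0, -4, -2], [0, 1, 2]].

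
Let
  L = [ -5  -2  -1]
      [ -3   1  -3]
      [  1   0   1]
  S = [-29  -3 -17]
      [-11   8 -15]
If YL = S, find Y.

Y = [[3, 3, -5], [-1, 6, 2]]

L is on the right of Y, so right-multiply by L⁻¹: Y = SL⁻¹.
L has determinant -4; L⁻¹ = [[-1/4, -1/2, -7/4], [0, 1, 3], [1/4, 1/2, 11/4]].
Y = SL⁻¹ = [[-29, -3, -17], [-11, 8, -15]] · [[-1/4, -1/2, -7/4], [0, 1, 3], [1/4, 1/2, 11/4]] = [[3, 3, -5], [-1, 6, 2]].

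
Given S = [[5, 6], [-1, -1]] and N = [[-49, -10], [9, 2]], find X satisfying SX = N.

S is on the left of X, so left-multiply by S⁻¹: X = S⁻¹N.
S has determinant 1; S⁻¹ = [[-1, -6], [1, 5]].
X = S⁻¹N = [[-1, -6], [1, 5]] · [[-49, -10], [9, 2]] = [[-5, -2], [-4, 0]].

X = [[-5, -2], [-4, 0]]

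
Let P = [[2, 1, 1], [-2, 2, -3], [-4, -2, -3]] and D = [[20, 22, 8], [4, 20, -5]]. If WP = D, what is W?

W = [[2, 4, -6], [-2, 6, -5]]

Since P sits to the right of W, W = DP⁻¹.
det P = -6, so P⁻¹ = [[2, -1/6, 5/6], [-1, 1/3, -2/3], [-2, 0, -1]].
W = DP⁻¹ = [[20, 22, 8], [4, 20, -5]] · [[2, -1/6, 5/6], [-1, 1/3, -2/3], [-2, 0, -1]] = [[2, 4, -6], [-2, 6, -5]].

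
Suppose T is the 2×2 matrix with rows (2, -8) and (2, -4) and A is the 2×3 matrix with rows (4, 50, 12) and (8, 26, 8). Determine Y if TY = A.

Y = [[6, 1, 2], [1, -6, -1]]

T is on the left of Y, so left-multiply by T⁻¹: Y = T⁻¹A.
det T = 8; the adjugate gives T⁻¹ = [[-1/2, 1], [-1/4, 1/4]].
Y = T⁻¹A = [[-1/2, 1], [-1/4, 1/4]] · [[4, 50, 12], [8, 26, 8]] = [[6, 1, 2], [1, -6, -1]].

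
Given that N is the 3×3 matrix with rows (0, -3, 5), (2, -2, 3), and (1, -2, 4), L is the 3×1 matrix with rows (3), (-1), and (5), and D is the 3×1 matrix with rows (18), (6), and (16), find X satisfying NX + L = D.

NX = D − L = [[15], [7], [11]].
Left-multiplying both sides by N⁻¹ gives X = N⁻¹(D − L).
N has determinant 5; N⁻¹ = [[-2/5, 2/5, 1/5], [-1, -1, 2], [-2/5, -3/5, 6/5]].
X = N⁻¹(D − L) = [[-1], [0], [3]].

X = [[-1], [0], [3]]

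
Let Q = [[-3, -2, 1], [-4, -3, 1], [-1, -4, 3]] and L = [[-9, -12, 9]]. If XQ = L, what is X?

X = [[5, -2, 2]]

Q is on the right of X, so right-multiply by Q⁻¹: X = LQ⁻¹.
det Q = 6, so Q⁻¹ = [[-5/6, 1/3, 1/6], [11/6, -4/3, -1/6], [13/6, -5/3, 1/6]].
X = LQ⁻¹ = [[-9, -12, 9]] · [[-5/6, 1/3, 1/6], [11/6, -4/3, -1/6], [13/6, -5/3, 1/6]] = [[5, -2, 2]].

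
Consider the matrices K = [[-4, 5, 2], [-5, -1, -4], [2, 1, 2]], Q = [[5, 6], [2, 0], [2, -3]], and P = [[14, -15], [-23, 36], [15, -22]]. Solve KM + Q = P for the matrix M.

KM = P − Q = [[9, -21], [-25, 36], [13, -19]].
Left-multiplying both sides by K⁻¹ gives M = K⁻¹(P − Q).
K has determinant -4; K⁻¹ = [[-1/2, 2, 9/2], [-1/2, 3, 13/2], [3/4, -7/2, -29/4]].
M = K⁻¹(P − Q) = [[4, -3], [5, -5], [0, -4]].

M = [[4, -3], [5, -5], [0, -4]]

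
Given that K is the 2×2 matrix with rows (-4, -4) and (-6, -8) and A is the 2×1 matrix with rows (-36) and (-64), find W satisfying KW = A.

Left-multiplying both sides by K⁻¹ gives W = K⁻¹A.
det K = 8; the adjugate gives K⁻¹ = [[-1, 1/2], [3/4, -1/2]].
W = K⁻¹A = [[-1, 1/2], [3/4, -1/2]] · [[-36], [-64]] = [[4], [5]].

W = [[4], [5]]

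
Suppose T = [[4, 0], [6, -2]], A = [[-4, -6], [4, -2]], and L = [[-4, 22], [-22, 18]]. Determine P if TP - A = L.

TP = L + A = [[-8, 16], [-18, 16]].
Since T multiplies P on the left, P = T⁻¹(L + A).
det T = -8, so T⁻¹ = [[1/4, 0], [3/4, -1/2]].
P = T⁻¹(L + A) = [[-2, 4], [3, 4]].

P = [[-2, 4], [3, 4]]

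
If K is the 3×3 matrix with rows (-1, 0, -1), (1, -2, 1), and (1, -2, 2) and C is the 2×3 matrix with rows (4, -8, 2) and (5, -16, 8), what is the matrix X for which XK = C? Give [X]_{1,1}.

0

Right-multiplying both sides by K⁻¹ gives X = CK⁻¹.
det K = 2; the adjugate gives K⁻¹ = [[-1, 1, -1], [-1/2, -1/2, 0], [0, -1, 1]].
X = CK⁻¹ = [[4, -8, 2], [5, -16, 8]] · [[-1, 1, -1], [-1/2, -1/2, 0], [0, -1, 1]] = [[0, 6, -2], [3, 5, 3]].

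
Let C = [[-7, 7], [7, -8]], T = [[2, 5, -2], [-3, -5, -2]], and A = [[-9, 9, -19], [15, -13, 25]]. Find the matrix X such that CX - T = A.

X = [[-4, 2, 1], [-5, 4, -2]]

CX = A + T = [[-7, 14, -21], [12, -18, 23]].
Left-multiplying both sides by C⁻¹ gives X = C⁻¹(A + T).
C has determinant 7; C⁻¹ = [[-8/7, -1], [-1, -1]].
X = C⁻¹(A + T) = [[-4, 2, 1], [-5, 4, -2]].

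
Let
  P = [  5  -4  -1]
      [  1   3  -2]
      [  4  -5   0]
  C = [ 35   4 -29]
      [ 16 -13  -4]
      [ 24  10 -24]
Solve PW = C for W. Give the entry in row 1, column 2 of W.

Left-multiplying both sides by P⁻¹ gives W = P⁻¹C.
det P = -1; the adjugate gives P⁻¹ = [[10, -5, -11], [8, -4, -9], [17, -9, -19]].
W = P⁻¹C = [[10, -5, -11], [8, -4, -9], [17, -9, -19]] · [[35, 4, -29], [16, -13, -4], [24, 10, -24]] = [[6, -5, -6], [0, -6, 0], [-5, -5, -1]].

-5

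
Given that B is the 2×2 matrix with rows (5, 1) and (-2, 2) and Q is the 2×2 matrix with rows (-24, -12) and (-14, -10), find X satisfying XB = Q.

X = [[-6, -3], [-4, -3]]

B is on the right of X, so right-multiply by B⁻¹: X = QB⁻¹.
B has determinant 12; B⁻¹ = [[1/6, -1/12], [1/6, 5/12]].
X = QB⁻¹ = [[-24, -12], [-14, -10]] · [[1/6, -1/12], [1/6, 5/12]] = [[-6, -3], [-4, -3]].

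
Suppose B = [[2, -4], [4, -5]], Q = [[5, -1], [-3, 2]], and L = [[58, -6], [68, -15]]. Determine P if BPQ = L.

Left-multiply by B⁻¹ and right-multiply by Q⁻¹: P = B⁻¹LQ⁻¹.
det B = 6, so B⁻¹ = [[-5/6, 2/3], [-2/3, 1/3]].
det Q = 7, so Q⁻¹ = [[2/7, 1/7], [3/7, 5/7]].
B⁻¹L = [[-3, -5], [-16, -1]].
P = (B⁻¹L)Q⁻¹ = [[-3, -4], [-5, -3]].

P = [[-3, -4], [-5, -3]]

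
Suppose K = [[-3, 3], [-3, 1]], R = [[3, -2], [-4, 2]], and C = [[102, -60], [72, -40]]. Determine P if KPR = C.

P = [[-1, 4], [5, 0]]

Left-multiply by K⁻¹ and right-multiply by R⁻¹: P = K⁻¹CR⁻¹.
det K = 6, so K⁻¹ = [[1/6, -1/2], [1/2, -1/2]].
R has determinant -2; R⁻¹ = [[-1, -1], [-2, -3/2]].
K⁻¹C = [[-19, 10], [15, -10]].
P = (K⁻¹C)R⁻¹ = [[-1, 4], [5, 0]].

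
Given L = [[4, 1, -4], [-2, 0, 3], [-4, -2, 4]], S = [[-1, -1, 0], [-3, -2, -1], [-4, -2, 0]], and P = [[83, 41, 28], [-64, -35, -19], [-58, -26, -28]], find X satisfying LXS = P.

X = [[5, -2, -4], [5, 0, 5], [-1, 5, -1]]

X = L⁻¹PS⁻¹ (apply L⁻¹ on the left and S⁻¹ on the right).
det L = 4, so L⁻¹ = [[3/2, 1, 3/4], [-1, 0, -1], [1, 1, 1/2]].
S has determinant -2; S⁻¹ = [[1, 0, -1/2], [-2, 0, 1/2], [1, -1, 1/2]].
L⁻¹P = [[17, 7, 2], [-25, -15, 0], [-10, -7, -5]].
X = (L⁻¹P)S⁻¹ = [[5, -2, -4], [5, 0, 5], [-1, 5, -1]].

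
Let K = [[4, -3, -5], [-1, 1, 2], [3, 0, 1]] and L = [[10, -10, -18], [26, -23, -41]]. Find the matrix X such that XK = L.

Since K sits to the right of X, X = LK⁻¹.
det K = -2; the adjugate gives K⁻¹ = [[-1/2, -3/2, 1/2], [-7/2, -19/2, 3/2], [3/2, 9/2, -1/2]].
X = LK⁻¹ = [[10, -10, -18], [26, -23, -41]] · [[-1/2, -3/2, 1/2], [-7/2, -19/2, 3/2], [3/2, 9/2, -1/2]] = [[3, -1, -1], [6, -5, -1]].

X = [[3, -1, -1], [6, -5, -1]]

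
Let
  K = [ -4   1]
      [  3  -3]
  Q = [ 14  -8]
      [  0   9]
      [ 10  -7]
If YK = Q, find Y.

Right-multiplying both sides by K⁻¹ gives Y = QK⁻¹.
K has determinant 9; K⁻¹ = [[-1/3, -1/9], [-1/3, -4/9]].
Y = QK⁻¹ = [[14, -8], [0, 9], [10, -7]] · [[-1/3, -1/9], [-1/3, -4/9]] = [[-2, 2], [-3, -4], [-1, 2]].

Y = [[-2, 2], [-3, -4], [-1, 2]]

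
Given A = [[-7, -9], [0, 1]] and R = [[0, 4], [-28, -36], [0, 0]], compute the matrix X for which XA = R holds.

Since A sits to the right of X, X = RA⁻¹.
det A = -7, so A⁻¹ = [[-1/7, -9/7], [0, 1]].
X = RA⁻¹ = [[0, 4], [-28, -36], [0, 0]] · [[-1/7, -9/7], [0, 1]] = [[0, 4], [4, 0], [0, 0]].

X = [[0, 4], [4, 0], [0, 0]]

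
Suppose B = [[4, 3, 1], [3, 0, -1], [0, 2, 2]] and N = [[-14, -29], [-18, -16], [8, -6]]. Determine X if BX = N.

B is on the left of X, so left-multiply by B⁻¹: X = B⁻¹N.
det B = -4; the adjugate gives B⁻¹ = [[-1/2, 1, 3/4], [3/2, -2, -7/4], [-3/2, 2, 9/4]].
X = B⁻¹N = [[-1/2, 1, 3/4], [3/2, -2, -7/4], [-3/2, 2, 9/4]] · [[-14, -29], [-18, -16], [8, -6]] = [[-5, -6], [1, -1], [3, -2]].

X = [[-5, -6], [1, -1], [3, -2]]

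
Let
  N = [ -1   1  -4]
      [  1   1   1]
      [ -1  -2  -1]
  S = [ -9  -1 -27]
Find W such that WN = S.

W = [[6, 1, 4]]

Right-multiplying both sides by N⁻¹ gives W = SN⁻¹.
N has determinant 3; N⁻¹ = [[1/3, 3, 5/3], [0, -1, -1], [-1/3, -1, -2/3]].
W = SN⁻¹ = [[-9, -1, -27]] · [[1/3, 3, 5/3], [0, -1, -1], [-1/3, -1, -2/3]] = [[6, 1, 4]].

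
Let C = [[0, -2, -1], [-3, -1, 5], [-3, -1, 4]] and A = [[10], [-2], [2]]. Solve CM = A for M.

C is on the left of M, so left-multiply by C⁻¹: M = C⁻¹A.
det C = 6, so C⁻¹ = [[1/6, 3/2, -11/6], [-1/2, -1/2, 1/2], [0, 1, -1]].
M = C⁻¹A = [[1/6, 3/2, -11/6], [-1/2, -1/2, 1/2], [0, 1, -1]] · [[10], [-2], [2]] = [[-5], [-3], [-4]].

M = [[-5], [-3], [-4]]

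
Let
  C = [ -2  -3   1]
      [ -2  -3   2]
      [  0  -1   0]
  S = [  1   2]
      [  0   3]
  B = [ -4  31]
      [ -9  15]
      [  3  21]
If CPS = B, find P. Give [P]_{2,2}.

P = C⁻¹BS⁻¹ (apply C⁻¹ on the left and S⁻¹ on the right).
det C = -2, so C⁻¹ = [[-1, 1/2, 3/2], [0, 0, -1], [-1, 1, 0]].
det S = 3, so S⁻¹ = [[1, -2/3], [0, 1/3]].
C⁻¹B = [[4, 8], [-3, -21], [-5, -16]].
P = (C⁻¹B)S⁻¹ = [[4, 0], [-3, -5], [-5, -2]].

-5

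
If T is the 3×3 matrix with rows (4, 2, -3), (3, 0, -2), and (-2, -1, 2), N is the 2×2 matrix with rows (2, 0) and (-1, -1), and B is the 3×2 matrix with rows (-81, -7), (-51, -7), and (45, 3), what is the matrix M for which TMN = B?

M = [[-4, 3], [-3, -1], [5, 1]]

Left-multiply by T⁻¹ and right-multiply by N⁻¹: M = T⁻¹BN⁻¹.
T has determinant -3; T⁻¹ = [[2/3, 1/3, 4/3], [2/3, -2/3, 1/3], [1, 0, 2]].
det N = -2, so N⁻¹ = [[1/2, 0], [-1/2, -1]].
T⁻¹B = [[-11, -3], [-5, 1], [9, -1]].
M = (T⁻¹B)N⁻¹ = [[-4, 3], [-3, -1], [5, 1]].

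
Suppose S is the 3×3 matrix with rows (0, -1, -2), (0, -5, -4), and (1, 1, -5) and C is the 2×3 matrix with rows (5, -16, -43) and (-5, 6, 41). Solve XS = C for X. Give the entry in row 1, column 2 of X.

Right-multiplying both sides by S⁻¹ gives X = CS⁻¹.
S has determinant -6; S⁻¹ = [[-29/6, 7/6, 1], [2/3, -1/3, 0], [-5/6, 1/6, 0]].
X = CS⁻¹ = [[5, -16, -43], [-5, 6, 41]] · [[-29/6, 7/6, 1], [2/3, -1/3, 0], [-5/6, 1/6, 0]] = [[1, 4, 5], [-6, -1, -5]].

4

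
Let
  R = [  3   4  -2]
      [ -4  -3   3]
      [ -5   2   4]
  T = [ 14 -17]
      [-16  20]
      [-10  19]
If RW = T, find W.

Since R multiplies W on the left, W = R⁻¹T.
det R = -4, so R⁻¹ = [[9/2, 5, -3/2], [-1/4, -1/2, 1/4], [23/4, 13/2, -7/4]].
W = R⁻¹T = [[9/2, 5, -3/2], [-1/4, -1/2, 1/4], [23/4, 13/2, -7/4]] · [[14, -17], [-16, 20], [-10, 19]] = [[-2, -5], [2, -1], [-6, -1]].

W = [[-2, -5], [2, -1], [-6, -1]]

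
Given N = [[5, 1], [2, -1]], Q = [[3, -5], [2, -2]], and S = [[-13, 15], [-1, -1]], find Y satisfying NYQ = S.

Y = [[0, -1], [-1, 0]]

Isolating Y: multiply by N⁻¹ from the left and Q⁻¹ from the right, so Y = N⁻¹SQ⁻¹.
det N = -7, so N⁻¹ = [[1/7, 1/7], [2/7, -5/7]].
Q has determinant 4; Q⁻¹ = [[-1/2, 5/4], [-1/2, 3/4]].
N⁻¹S = [[-2, 2], [-3, 5]].
Y = (N⁻¹S)Q⁻¹ = [[0, -1], [-1, 0]].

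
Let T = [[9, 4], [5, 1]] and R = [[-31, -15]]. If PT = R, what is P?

P = [[-4, 1]]

T is on the right of P, so right-multiply by T⁻¹: P = RT⁻¹.
det T = -11; the adjugate gives T⁻¹ = [[-1/11, 4/11], [5/11, -9/11]].
P = RT⁻¹ = [[-31, -15]] · [[-1/11, 4/11], [5/11, -9/11]] = [[-4, 1]].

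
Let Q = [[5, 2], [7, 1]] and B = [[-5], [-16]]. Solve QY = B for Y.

Y = [[-3], [5]]

Since Q multiplies Y on the left, Y = Q⁻¹B.
det Q = -9; the adjugate gives Q⁻¹ = [[-1/9, 2/9], [7/9, -5/9]].
Y = Q⁻¹B = [[-1/9, 2/9], [7/9, -5/9]] · [[-5], [-16]] = [[-3], [5]].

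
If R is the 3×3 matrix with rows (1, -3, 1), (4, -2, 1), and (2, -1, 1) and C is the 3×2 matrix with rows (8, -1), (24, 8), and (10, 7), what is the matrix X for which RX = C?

Since R multiplies X on the left, X = R⁻¹C.
det R = 5, so R⁻¹ = [[-1/5, 2/5, -1/5], [-2/5, -1/5, 3/5], [0, -1, 2]].
X = R⁻¹C = [[-1/5, 2/5, -1/5], [-2/5, -1/5, 3/5], [0, -1, 2]] · [[8, -1], [24, 8], [10, 7]] = [[6, 2], [-2, 3], [-4, 6]].

X = [[6, 2], [-2, 3], [-4, 6]]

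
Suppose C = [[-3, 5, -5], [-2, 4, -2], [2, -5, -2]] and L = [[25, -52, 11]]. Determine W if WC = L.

Right-multiplying both sides by C⁻¹ gives W = LC⁻¹.
C has determinant 4; C⁻¹ = [[-9/2, 35/4, 5/2], [-2, 4, 1], [1/2, -5/4, -1/2]].
W = LC⁻¹ = [[25, -52, 11]] · [[-9/2, 35/4, 5/2], [-2, 4, 1], [1/2, -5/4, -1/2]] = [[-3, -3, 5]].

W = [[-3, -3, 5]]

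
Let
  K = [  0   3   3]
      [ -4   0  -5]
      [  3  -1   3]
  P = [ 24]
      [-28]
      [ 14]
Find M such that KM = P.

Since K multiplies M on the left, M = K⁻¹P.
det K = 3; the adjugate gives K⁻¹ = [[-5/3, -4, -5], [-1, -3, -4], [4/3, 3, 4]].
M = K⁻¹P = [[-5/3, -4, -5], [-1, -3, -4], [4/3, 3, 4]] · [[24], [-28], [14]] = [[2], [4], [4]].

M = [[2], [4], [4]]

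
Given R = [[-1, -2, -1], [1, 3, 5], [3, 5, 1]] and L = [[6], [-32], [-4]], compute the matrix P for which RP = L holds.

R is on the left of P, so left-multiply by R⁻¹: P = R⁻¹L.
det R = -2, so R⁻¹ = [[11, 3/2, 7/2], [-7, -1, -2], [2, 1/2, 1/2]].
P = R⁻¹L = [[11, 3/2, 7/2], [-7, -1, -2], [2, 1/2, 1/2]] · [[6], [-32], [-4]] = [[4], [-2], [-6]].

P = [[4], [-2], [-6]]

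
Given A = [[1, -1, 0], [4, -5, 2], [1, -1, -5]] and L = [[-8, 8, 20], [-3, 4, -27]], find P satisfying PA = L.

P = [[-4, 0, -4], [-4, -1, 5]]

Since A sits to the right of P, P = LA⁻¹.
A has determinant 5; A⁻¹ = [[27/5, -1, -2/5], [22/5, -1, -2/5], [1/5, 0, -1/5]].
P = LA⁻¹ = [[-8, 8, 20], [-3, 4, -27]] · [[27/5, -1, -2/5], [22/5, -1, -2/5], [1/5, 0, -1/5]] = [[-4, 0, -4], [-4, -1, 5]].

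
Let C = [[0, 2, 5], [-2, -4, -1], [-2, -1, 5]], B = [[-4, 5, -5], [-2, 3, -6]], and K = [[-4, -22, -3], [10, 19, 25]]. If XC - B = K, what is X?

X = [[-2, 3, 1], [3, -4, 0]]

XC = K + B = [[-8, -17, -8], [8, 22, 19]].
Right-multiplying both sides by C⁻¹ gives X = (K + B)C⁻¹.
C has determinant -6; C⁻¹ = [[7/2, 5/2, -3], [-2, -5/3, 5/3], [1, 2/3, -2/3]].
X = (K + B)C⁻¹ = [[-2, 3, 1], [3, -4, 0]].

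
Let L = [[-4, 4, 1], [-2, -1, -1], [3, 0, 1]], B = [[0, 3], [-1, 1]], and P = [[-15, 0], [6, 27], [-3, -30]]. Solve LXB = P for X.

Isolating X: multiply by L⁻¹ from the left and B⁻¹ from the right, so X = L⁻¹PB⁻¹.
L has determinant 3; L⁻¹ = [[-1/3, -4/3, -1], [-1/3, -7/3, -2], [1, 4, 4]].
det B = 3, so B⁻¹ = [[1/3, -1], [1/3, 0]].
L⁻¹P = [[0, -6], [-3, -3], [-3, -12]].
X = (L⁻¹P)B⁻¹ = [[-2, 0], [-2, 3], [-5, 3]].

X = [[-2, 0], [-2, 3], [-5, 3]]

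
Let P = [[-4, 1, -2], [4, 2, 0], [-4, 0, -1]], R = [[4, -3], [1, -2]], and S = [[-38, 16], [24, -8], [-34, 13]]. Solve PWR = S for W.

Isolating W: multiply by P⁻¹ from the left and R⁻¹ from the right, so W = P⁻¹SR⁻¹.
P has determinant -4; P⁻¹ = [[1/2, -1/4, -1], [-1, 1, 2], [-2, 1, 3]].
det R = -5; the adjugate gives R⁻¹ = [[2/5, -3/5], [1/5, -4/5]].
P⁻¹S = [[9, -3], [-6, 2], [-2, -1]].
W = (P⁻¹S)R⁻¹ = [[3, -3], [-2, 2], [-1, 2]].

W = [[3, -3], [-2, 2], [-1, 2]]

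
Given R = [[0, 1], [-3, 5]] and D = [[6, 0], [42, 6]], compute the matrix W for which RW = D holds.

W = [[-4, -2], [6, 0]]

Left-multiplying both sides by R⁻¹ gives W = R⁻¹D.
det R = 3; the adjugate gives R⁻¹ = [[5/3, -1/3], [1, 0]].
W = R⁻¹D = [[5/3, -1/3], [1, 0]] · [[6, 0], [42, 6]] = [[-4, -2], [6, 0]].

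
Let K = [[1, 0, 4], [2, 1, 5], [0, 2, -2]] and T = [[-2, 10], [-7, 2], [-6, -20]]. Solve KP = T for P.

K is on the left of P, so left-multiply by K⁻¹: P = K⁻¹T.
det K = 4, so K⁻¹ = [[-3, 2, -1], [1, -1/2, 3/4], [1, -1/2, 1/4]].
P = K⁻¹T = [[-3, 2, -1], [1, -1/2, 3/4], [1, -1/2, 1/4]] · [[-2, 10], [-7, 2], [-6, -20]] = [[-2, -6], [-3, -6], [0, 4]].

P = [[-2, -6], [-3, -6], [0, 4]]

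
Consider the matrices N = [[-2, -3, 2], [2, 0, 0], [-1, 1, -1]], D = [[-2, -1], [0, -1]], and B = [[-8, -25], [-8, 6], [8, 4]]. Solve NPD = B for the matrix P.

P = [[2, -5], [-4, -1], [-2, 4]]

Isolating P: multiply by N⁻¹ from the left and D⁻¹ from the right, so P = N⁻¹BD⁻¹.
det N = -2; the adjugate gives N⁻¹ = [[0, 1/2, 0], [-1, -2, -2], [-1, -5/2, -3]].
det D = 2, so D⁻¹ = [[-1/2, 1/2], [0, -1]].
N⁻¹B = [[-4, 3], [8, 5], [4, -2]].
P = (N⁻¹B)D⁻¹ = [[2, -5], [-4, -1], [-2, 4]].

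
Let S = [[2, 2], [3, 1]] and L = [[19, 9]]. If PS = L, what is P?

P = [[2, 5]]

S is on the right of P, so right-multiply by S⁻¹: P = LS⁻¹.
det S = -4, so S⁻¹ = [[-1/4, 1/2], [3/4, -1/2]].
P = LS⁻¹ = [[19, 9]] · [[-1/4, 1/2], [3/4, -1/2]] = [[2, 5]].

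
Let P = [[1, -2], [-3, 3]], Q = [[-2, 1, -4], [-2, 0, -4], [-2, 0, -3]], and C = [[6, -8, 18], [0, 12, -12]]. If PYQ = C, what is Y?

Left-multiply by P⁻¹ and right-multiply by Q⁻¹: Y = P⁻¹CQ⁻¹.
det P = -3, so P⁻¹ = [[-1, -2/3], [-1, -1/3]].
Q has determinant 2; Q⁻¹ = [[0, 3/2, -2], [1, -1, 0], [0, -1, 1]].
P⁻¹C = [[-6, 0, -10], [-6, 4, -14]].
Y = (P⁻¹C)Q⁻¹ = [[0, 1, 2], [4, 1, -2]].

Y = [[0, 1, 2], [4, 1, -2]]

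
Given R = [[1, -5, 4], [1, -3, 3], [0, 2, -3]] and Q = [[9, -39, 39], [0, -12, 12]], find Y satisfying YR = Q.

Y = [[3, 6, -3], [3, -3, -3]]

Right-multiplying both sides by R⁻¹ gives Y = QR⁻¹.
det R = -4, so R⁻¹ = [[-3/4, 7/4, 3/4], [-3/4, 3/4, -1/4], [-1/2, 1/2, -1/2]].
Y = QR⁻¹ = [[9, -39, 39], [0, -12, 12]] · [[-3/4, 7/4, 3/4], [-3/4, 3/4, -1/4], [-1/2, 1/2, -1/2]] = [[3, 6, -3], [3, -3, -3]].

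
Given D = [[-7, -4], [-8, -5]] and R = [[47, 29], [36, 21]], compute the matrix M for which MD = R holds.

Since D sits to the right of M, M = RD⁻¹.
det D = 3; the adjugate gives D⁻¹ = [[-5/3, 4/3], [8/3, -7/3]].
M = RD⁻¹ = [[47, 29], [36, 21]] · [[-5/3, 4/3], [8/3, -7/3]] = [[-1, -5], [-4, -1]].

M = [[-1, -5], [-4, -1]]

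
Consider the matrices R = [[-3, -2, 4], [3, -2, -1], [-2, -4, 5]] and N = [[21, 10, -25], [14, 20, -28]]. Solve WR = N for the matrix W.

W = [[-6, 1, 0], [-2, 0, -4]]

R is on the right of W, so right-multiply by R⁻¹: W = NR⁻¹.
det R = 4; the adjugate gives R⁻¹ = [[-7/2, -3/2, 5/2], [-13/4, -7/4, 9/4], [-4, -2, 3]].
W = NR⁻¹ = [[21, 10, -25], [14, 20, -28]] · [[-7/2, -3/2, 5/2], [-13/4, -7/4, 9/4], [-4, -2, 3]] = [[-6, 1, 0], [-2, 0, -4]].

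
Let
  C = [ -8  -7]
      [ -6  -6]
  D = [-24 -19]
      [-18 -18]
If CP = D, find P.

P = [[3, -2], [0, 5]]

Since C multiplies P on the left, P = C⁻¹D.
det C = 6; the adjugate gives C⁻¹ = [[-1, 7/6], [1, -4/3]].
P = C⁻¹D = [[-1, 7/6], [1, -4/3]] · [[-24, -19], [-18, -18]] = [[3, -2], [0, 5]].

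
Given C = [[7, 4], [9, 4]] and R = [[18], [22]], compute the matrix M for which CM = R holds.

M = [[2], [1]]

Since C multiplies M on the left, M = C⁻¹R.
C has determinant -8; C⁻¹ = [[-1/2, 1/2], [9/8, -7/8]].
M = C⁻¹R = [[-1/2, 1/2], [9/8, -7/8]] · [[18], [22]] = [[2], [1]].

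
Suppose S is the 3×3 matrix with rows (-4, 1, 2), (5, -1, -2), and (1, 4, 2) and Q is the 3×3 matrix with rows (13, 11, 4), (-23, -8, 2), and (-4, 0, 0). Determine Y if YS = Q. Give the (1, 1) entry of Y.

5

Right-multiplying both sides by S⁻¹ gives Y = QS⁻¹.
det S = 6, so S⁻¹ = [[1, 1, 0], [-2, -5/3, 1/3], [7/2, 17/6, -1/6]].
Y = QS⁻¹ = [[13, 11, 4], [-23, -8, 2], [-4, 0, 0]] · [[1, 1, 0], [-2, -5/3, 1/3], [7/2, 17/6, -1/6]] = [[5, 6, 3], [0, -4, -3], [-4, -4, 0]].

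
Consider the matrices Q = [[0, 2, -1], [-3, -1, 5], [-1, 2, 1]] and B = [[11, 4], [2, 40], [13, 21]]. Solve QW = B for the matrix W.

Since Q multiplies W on the left, W = Q⁻¹B.
det Q = 3, so Q⁻¹ = [[-11/3, -4/3, 3], [-2/3, -1/3, 1], [-7/3, -2/3, 2]].
W = Q⁻¹B = [[-11/3, -4/3, 3], [-2/3, -1/3, 1], [-7/3, -2/3, 2]] · [[11, 4], [2, 40], [13, 21]] = [[-4, -5], [5, 5], [-1, 6]].

W = [[-4, -5], [5, 5], [-1, 6]]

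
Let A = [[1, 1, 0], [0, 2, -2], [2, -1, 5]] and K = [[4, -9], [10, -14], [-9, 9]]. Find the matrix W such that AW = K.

W = [[0, -5], [4, -4], [-1, 3]]

Left-multiplying both sides by A⁻¹ gives W = A⁻¹K.
det A = 4, so A⁻¹ = [[2, -5/4, -1/2], [-1, 5/4, 1/2], [-1, 3/4, 1/2]].
W = A⁻¹K = [[2, -5/4, -1/2], [-1, 5/4, 1/2], [-1, 3/4, 1/2]] · [[4, -9], [10, -14], [-9, 9]] = [[0, -5], [4, -4], [-1, 3]].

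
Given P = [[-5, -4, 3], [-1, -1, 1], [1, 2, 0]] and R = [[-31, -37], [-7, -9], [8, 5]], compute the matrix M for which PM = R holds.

Since P multiplies M on the left, M = P⁻¹R.
P has determinant 3; P⁻¹ = [[-2/3, 2, -1/3], [1/3, -1, 2/3], [-1/3, 2, 1/3]].
M = P⁻¹R = [[-2/3, 2, -1/3], [1/3, -1, 2/3], [-1/3, 2, 1/3]] · [[-31, -37], [-7, -9], [8, 5]] = [[4, 5], [2, 0], [-1, -4]].

M = [[4, 5], [2, 0], [-1, -4]]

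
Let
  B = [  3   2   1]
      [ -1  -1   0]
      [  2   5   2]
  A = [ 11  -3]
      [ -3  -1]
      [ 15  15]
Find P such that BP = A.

P = [[2, -4], [1, 5], [3, -1]]

Since B multiplies P on the left, P = B⁻¹A.
det B = -5, so B⁻¹ = [[2/5, -1/5, -1/5], [-2/5, -4/5, 1/5], [3/5, 11/5, 1/5]].
P = B⁻¹A = [[2/5, -1/5, -1/5], [-2/5, -4/5, 1/5], [3/5, 11/5, 1/5]] · [[11, -3], [-3, -1], [15, 15]] = [[2, -4], [1, 5], [3, -1]].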